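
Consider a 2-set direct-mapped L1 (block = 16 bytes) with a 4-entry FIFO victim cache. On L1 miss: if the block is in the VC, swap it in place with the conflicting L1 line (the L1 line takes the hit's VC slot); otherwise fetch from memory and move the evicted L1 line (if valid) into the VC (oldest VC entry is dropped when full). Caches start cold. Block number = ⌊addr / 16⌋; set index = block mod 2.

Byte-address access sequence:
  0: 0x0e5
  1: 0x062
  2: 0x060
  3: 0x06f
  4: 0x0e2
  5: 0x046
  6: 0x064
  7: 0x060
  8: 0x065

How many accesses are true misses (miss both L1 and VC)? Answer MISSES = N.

MISSES = 3

#0 0xe5→b14/s0 MISS; vc=[]
#1 0x62→b6/s0 MISS; vc=[14]
#2 0x60→b6/s0 L1-HIT; vc=[14]
#3 0x6f→b6/s0 L1-HIT; vc=[14]
#4 0xe2→b14/s0 VC-HIT; vc=[6]
#5 0x46→b4/s0 MISS; vc=[6,14]
#6 0x64→b6/s0 VC-HIT; vc=[4,14]
#7 0x60→b6/s0 L1-HIT; vc=[4,14]
#8 0x65→b6/s0 L1-HIT; vc=[4,14]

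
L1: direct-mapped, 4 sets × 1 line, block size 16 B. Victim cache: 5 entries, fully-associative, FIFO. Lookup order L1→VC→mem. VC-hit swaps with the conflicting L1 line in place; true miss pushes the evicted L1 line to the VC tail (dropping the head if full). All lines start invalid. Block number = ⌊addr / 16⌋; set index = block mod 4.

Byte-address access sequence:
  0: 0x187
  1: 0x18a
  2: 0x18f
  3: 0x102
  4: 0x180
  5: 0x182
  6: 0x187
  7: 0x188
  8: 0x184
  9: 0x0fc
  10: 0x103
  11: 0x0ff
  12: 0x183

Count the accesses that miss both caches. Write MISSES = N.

  [0] addr=0x187 blk=24 s=0: MISS | VC []
  [1] addr=0x18a blk=24 s=0: L1-HIT | VC []
  [2] addr=0x18f blk=24 s=0: L1-HIT | VC []
  [3] addr=0x102 blk=16 s=0: MISS | VC [24]
  [4] addr=0x180 blk=24 s=0: VC-HIT | VC [16]
  [5] addr=0x182 blk=24 s=0: L1-HIT | VC [16]
  [6] addr=0x187 blk=24 s=0: L1-HIT | VC [16]
  [7] addr=0x188 blk=24 s=0: L1-HIT | VC [16]
  [8] addr=0x184 blk=24 s=0: L1-HIT | VC [16]
  [9] addr=0xfc blk=15 s=3: MISS | VC [16]
  [10] addr=0x103 blk=16 s=0: VC-HIT | VC [24]
  [11] addr=0xff blk=15 s=3: L1-HIT | VC [24]
  [12] addr=0x183 blk=24 s=0: VC-HIT | VC [16]

MISSES = 3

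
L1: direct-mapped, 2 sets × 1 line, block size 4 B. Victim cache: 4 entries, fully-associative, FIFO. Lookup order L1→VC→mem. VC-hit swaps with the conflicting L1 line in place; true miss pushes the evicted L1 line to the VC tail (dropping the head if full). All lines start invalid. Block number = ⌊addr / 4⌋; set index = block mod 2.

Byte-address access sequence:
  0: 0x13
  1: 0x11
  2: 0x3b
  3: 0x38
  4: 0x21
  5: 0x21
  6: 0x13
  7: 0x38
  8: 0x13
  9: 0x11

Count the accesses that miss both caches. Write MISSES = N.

MISSES = 3

0: 0x13 (blk 4, set 0) → MISS  vc=[]
1: 0x11 (blk 4, set 0) → L1-HIT  vc=[]
2: 0x3b (blk 14, set 0) → MISS  vc=[4]
3: 0x38 (blk 14, set 0) → L1-HIT  vc=[4]
4: 0x21 (blk 8, set 0) → MISS  vc=[4, 14]
5: 0x21 (blk 8, set 0) → L1-HIT  vc=[4, 14]
6: 0x13 (blk 4, set 0) → VC-HIT  vc=[8, 14]
7: 0x38 (blk 14, set 0) → VC-HIT  vc=[8, 4]
8: 0x13 (blk 4, set 0) → VC-HIT  vc=[8, 14]
9: 0x11 (blk 4, set 0) → L1-HIT  vc=[8, 14]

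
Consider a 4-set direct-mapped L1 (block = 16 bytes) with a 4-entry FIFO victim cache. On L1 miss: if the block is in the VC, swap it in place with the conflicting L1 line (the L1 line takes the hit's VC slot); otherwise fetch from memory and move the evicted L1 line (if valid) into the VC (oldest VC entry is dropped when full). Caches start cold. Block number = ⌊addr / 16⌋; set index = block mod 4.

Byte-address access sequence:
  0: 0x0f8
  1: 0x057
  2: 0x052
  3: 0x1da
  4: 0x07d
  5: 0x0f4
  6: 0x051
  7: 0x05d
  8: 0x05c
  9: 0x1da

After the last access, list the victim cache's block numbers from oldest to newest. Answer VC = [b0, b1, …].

  [0] addr=0xf8 blk=15 s=3: MISS | VC []
  [1] addr=0x57 blk=5 s=1: MISS | VC []
  [2] addr=0x52 blk=5 s=1: L1-HIT | VC []
  [3] addr=0x1da blk=29 s=1: MISS | VC [5]
  [4] addr=0x7d blk=7 s=3: MISS | VC [5, 15]
  [5] addr=0xf4 blk=15 s=3: VC-HIT | VC [5, 7]
  [6] addr=0x51 blk=5 s=1: VC-HIT | VC [29, 7]
  [7] addr=0x5d blk=5 s=1: L1-HIT | VC [29, 7]
  [8] addr=0x5c blk=5 s=1: L1-HIT | VC [29, 7]
  [9] addr=0x1da blk=29 s=1: VC-HIT | VC [5, 7]

VC = [5, 7]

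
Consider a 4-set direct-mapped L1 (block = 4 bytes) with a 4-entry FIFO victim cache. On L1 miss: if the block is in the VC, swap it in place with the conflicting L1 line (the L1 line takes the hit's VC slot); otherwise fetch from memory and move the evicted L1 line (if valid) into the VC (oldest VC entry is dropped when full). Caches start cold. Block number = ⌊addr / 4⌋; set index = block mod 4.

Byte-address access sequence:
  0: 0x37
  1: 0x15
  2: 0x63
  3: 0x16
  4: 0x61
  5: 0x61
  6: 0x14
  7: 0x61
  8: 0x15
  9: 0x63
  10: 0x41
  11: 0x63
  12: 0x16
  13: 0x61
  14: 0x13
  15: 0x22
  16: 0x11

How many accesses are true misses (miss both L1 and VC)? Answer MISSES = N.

#0 0x37→b13/s1 MISS; vc=[]
#1 0x15→b5/s1 MISS; vc=[13]
#2 0x63→b24/s0 MISS; vc=[13]
#3 0x16→b5/s1 L1-HIT; vc=[13]
#4 0x61→b24/s0 L1-HIT; vc=[13]
#5 0x61→b24/s0 L1-HIT; vc=[13]
#6 0x14→b5/s1 L1-HIT; vc=[13]
#7 0x61→b24/s0 L1-HIT; vc=[13]
#8 0x15→b5/s1 L1-HIT; vc=[13]
#9 0x63→b24/s0 L1-HIT; vc=[13]
#10 0x41→b16/s0 MISS; vc=[13,24]
#11 0x63→b24/s0 VC-HIT; vc=[13,16]
#12 0x16→b5/s1 L1-HIT; vc=[13,16]
#13 0x61→b24/s0 L1-HIT; vc=[13,16]
#14 0x13→b4/s0 MISS; vc=[13,16,24]
#15 0x22→b8/s0 MISS; vc=[13,16,24,4]
#16 0x11→b4/s0 VC-HIT; vc=[13,16,24,8]

MISSES = 6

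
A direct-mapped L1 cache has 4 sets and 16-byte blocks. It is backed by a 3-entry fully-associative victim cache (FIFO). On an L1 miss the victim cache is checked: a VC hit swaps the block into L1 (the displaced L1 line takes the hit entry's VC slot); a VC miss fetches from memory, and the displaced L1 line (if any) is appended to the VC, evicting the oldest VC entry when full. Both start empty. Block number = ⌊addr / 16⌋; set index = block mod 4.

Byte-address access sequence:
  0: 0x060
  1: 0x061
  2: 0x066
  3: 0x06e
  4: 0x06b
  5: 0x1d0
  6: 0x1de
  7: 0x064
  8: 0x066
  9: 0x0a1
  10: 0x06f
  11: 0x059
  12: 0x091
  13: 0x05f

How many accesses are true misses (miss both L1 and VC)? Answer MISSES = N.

MISSES = 5

0: 0x60 (blk 6, set 2) → MISS  vc=[]
1: 0x61 (blk 6, set 2) → L1-HIT  vc=[]
2: 0x66 (blk 6, set 2) → L1-HIT  vc=[]
3: 0x6e (blk 6, set 2) → L1-HIT  vc=[]
4: 0x6b (blk 6, set 2) → L1-HIT  vc=[]
5: 0x1d0 (blk 29, set 1) → MISS  vc=[]
6: 0x1de (blk 29, set 1) → L1-HIT  vc=[]
7: 0x64 (blk 6, set 2) → L1-HIT  vc=[]
8: 0x66 (blk 6, set 2) → L1-HIT  vc=[]
9: 0xa1 (blk 10, set 2) → MISS  vc=[6]
10: 0x6f (blk 6, set 2) → VC-HIT  vc=[10]
11: 0x59 (blk 5, set 1) → MISS  vc=[10, 29]
12: 0x91 (blk 9, set 1) → MISS  vc=[10, 29, 5]
13: 0x5f (blk 5, set 1) → VC-HIT  vc=[10, 29, 9]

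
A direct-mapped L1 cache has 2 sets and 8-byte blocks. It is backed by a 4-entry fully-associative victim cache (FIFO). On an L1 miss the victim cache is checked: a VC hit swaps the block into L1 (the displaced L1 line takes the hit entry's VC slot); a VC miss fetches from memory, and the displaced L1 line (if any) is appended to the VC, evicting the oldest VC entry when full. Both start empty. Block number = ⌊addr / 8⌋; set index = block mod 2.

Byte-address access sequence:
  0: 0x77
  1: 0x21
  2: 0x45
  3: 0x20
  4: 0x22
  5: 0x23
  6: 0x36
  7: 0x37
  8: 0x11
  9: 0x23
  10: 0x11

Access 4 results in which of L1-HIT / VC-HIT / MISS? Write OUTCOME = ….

OUTCOME = L1-HIT

  [0] addr=0x77 blk=14 s=0: MISS | VC []
  [1] addr=0x21 blk=4 s=0: MISS | VC [14]
  [2] addr=0x45 blk=8 s=0: MISS | VC [14, 4]
  [3] addr=0x20 blk=4 s=0: VC-HIT | VC [14, 8]
  [4] addr=0x22 blk=4 s=0: L1-HIT | VC [14, 8]
  [5] addr=0x23 blk=4 s=0: L1-HIT | VC [14, 8]
  [6] addr=0x36 blk=6 s=0: MISS | VC [14, 8, 4]
  [7] addr=0x37 blk=6 s=0: L1-HIT | VC [14, 8, 4]
  [8] addr=0x11 blk=2 s=0: MISS | VC [14, 8, 4, 6]
  [9] addr=0x23 blk=4 s=0: VC-HIT | VC [14, 8, 2, 6]
  [10] addr=0x11 blk=2 s=0: VC-HIT | VC [14, 8, 4, 6]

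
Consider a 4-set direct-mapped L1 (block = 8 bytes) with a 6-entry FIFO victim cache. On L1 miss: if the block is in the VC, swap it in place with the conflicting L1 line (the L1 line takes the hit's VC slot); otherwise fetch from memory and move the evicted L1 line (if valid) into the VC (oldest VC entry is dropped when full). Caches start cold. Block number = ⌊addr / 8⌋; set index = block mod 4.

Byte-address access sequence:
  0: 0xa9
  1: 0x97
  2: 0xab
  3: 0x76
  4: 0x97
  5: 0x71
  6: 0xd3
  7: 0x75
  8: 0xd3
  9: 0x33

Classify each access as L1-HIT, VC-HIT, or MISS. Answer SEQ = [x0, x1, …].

SEQ = [MISS, MISS, L1-HIT, MISS, VC-HIT, VC-HIT, MISS, VC-HIT, VC-HIT, MISS]

0: 0xa9 (blk 21, set 1) → MISS  vc=[]
1: 0x97 (blk 18, set 2) → MISS  vc=[]
2: 0xab (blk 21, set 1) → L1-HIT  vc=[]
3: 0x76 (blk 14, set 2) → MISS  vc=[18]
4: 0x97 (blk 18, set 2) → VC-HIT  vc=[14]
5: 0x71 (blk 14, set 2) → VC-HIT  vc=[18]
6: 0xd3 (blk 26, set 2) → MISS  vc=[18, 14]
7: 0x75 (blk 14, set 2) → VC-HIT  vc=[18, 26]
8: 0xd3 (blk 26, set 2) → VC-HIT  vc=[18, 14]
9: 0x33 (blk 6, set 2) → MISS  vc=[18, 14, 26]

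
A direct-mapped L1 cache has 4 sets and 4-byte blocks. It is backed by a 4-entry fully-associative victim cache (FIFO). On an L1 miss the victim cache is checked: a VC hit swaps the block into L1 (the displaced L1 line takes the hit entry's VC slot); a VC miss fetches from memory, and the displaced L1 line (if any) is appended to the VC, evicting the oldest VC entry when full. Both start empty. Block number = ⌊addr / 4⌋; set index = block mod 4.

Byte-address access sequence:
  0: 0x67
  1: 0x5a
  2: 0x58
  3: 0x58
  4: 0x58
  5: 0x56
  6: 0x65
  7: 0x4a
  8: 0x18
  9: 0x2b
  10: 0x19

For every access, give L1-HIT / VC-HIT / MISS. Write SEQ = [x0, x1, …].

0: 0x67 (blk 25, set 1) → MISS  vc=[]
1: 0x5a (blk 22, set 2) → MISS  vc=[]
2: 0x58 (blk 22, set 2) → L1-HIT  vc=[]
3: 0x58 (blk 22, set 2) → L1-HIT  vc=[]
4: 0x58 (blk 22, set 2) → L1-HIT  vc=[]
5: 0x56 (blk 21, set 1) → MISS  vc=[25]
6: 0x65 (blk 25, set 1) → VC-HIT  vc=[21]
7: 0x4a (blk 18, set 2) → MISS  vc=[21, 22]
8: 0x18 (blk 6, set 2) → MISS  vc=[21, 22, 18]
9: 0x2b (blk 10, set 2) → MISS  vc=[21, 22, 18, 6]
10: 0x19 (blk 6, set 2) → VC-HIT  vc=[21, 22, 18, 10]

SEQ = [MISS, MISS, L1-HIT, L1-HIT, L1-HIT, MISS, VC-HIT, MISS, MISS, MISS, VC-HIT]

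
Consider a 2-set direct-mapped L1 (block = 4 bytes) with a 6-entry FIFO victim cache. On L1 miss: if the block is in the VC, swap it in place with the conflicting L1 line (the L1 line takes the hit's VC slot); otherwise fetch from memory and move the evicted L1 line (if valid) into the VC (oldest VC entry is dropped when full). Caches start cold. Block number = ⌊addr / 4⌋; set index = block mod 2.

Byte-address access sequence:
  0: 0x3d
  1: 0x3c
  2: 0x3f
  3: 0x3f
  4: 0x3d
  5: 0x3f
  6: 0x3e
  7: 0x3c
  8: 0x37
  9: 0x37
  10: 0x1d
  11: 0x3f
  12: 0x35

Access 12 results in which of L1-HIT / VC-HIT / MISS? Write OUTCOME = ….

OUTCOME = VC-HIT

  [0] addr=0x3d blk=15 s=1: MISS | VC []
  [1] addr=0x3c blk=15 s=1: L1-HIT | VC []
  [2] addr=0x3f blk=15 s=1: L1-HIT | VC []
  [3] addr=0x3f blk=15 s=1: L1-HIT | VC []
  [4] addr=0x3d blk=15 s=1: L1-HIT | VC []
  [5] addr=0x3f blk=15 s=1: L1-HIT | VC []
  [6] addr=0x3e blk=15 s=1: L1-HIT | VC []
  [7] addr=0x3c blk=15 s=1: L1-HIT | VC []
  [8] addr=0x37 blk=13 s=1: MISS | VC [15]
  [9] addr=0x37 blk=13 s=1: L1-HIT | VC [15]
  [10] addr=0x1d blk=7 s=1: MISS | VC [15, 13]
  [11] addr=0x3f blk=15 s=1: VC-HIT | VC [7, 13]
  [12] addr=0x35 blk=13 s=1: VC-HIT | VC [7, 15]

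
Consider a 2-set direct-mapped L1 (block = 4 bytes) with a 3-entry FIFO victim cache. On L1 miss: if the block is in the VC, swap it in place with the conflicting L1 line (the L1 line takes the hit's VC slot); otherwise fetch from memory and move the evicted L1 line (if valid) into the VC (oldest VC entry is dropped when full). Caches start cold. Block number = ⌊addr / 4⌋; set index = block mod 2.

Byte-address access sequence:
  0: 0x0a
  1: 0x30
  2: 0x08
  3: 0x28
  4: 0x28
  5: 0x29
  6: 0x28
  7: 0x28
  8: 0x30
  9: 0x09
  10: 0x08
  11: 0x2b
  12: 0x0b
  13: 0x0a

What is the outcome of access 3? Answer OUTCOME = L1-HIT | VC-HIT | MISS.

OUTCOME = MISS

  [0] addr=0xa blk=2 s=0: MISS | VC []
  [1] addr=0x30 blk=12 s=0: MISS | VC [2]
  [2] addr=0x8 blk=2 s=0: VC-HIT | VC [12]
  [3] addr=0x28 blk=10 s=0: MISS | VC [12, 2]
  [4] addr=0x28 blk=10 s=0: L1-HIT | VC [12, 2]
  [5] addr=0x29 blk=10 s=0: L1-HIT | VC [12, 2]
  [6] addr=0x28 blk=10 s=0: L1-HIT | VC [12, 2]
  [7] addr=0x28 blk=10 s=0: L1-HIT | VC [12, 2]
  [8] addr=0x30 blk=12 s=0: VC-HIT | VC [10, 2]
  [9] addr=0x9 blk=2 s=0: VC-HIT | VC [10, 12]
  [10] addr=0x8 blk=2 s=0: L1-HIT | VC [10, 12]
  [11] addr=0x2b blk=10 s=0: VC-HIT | VC [2, 12]
  [12] addr=0xb blk=2 s=0: VC-HIT | VC [10, 12]
  [13] addr=0xa blk=2 s=0: L1-HIT | VC [10, 12]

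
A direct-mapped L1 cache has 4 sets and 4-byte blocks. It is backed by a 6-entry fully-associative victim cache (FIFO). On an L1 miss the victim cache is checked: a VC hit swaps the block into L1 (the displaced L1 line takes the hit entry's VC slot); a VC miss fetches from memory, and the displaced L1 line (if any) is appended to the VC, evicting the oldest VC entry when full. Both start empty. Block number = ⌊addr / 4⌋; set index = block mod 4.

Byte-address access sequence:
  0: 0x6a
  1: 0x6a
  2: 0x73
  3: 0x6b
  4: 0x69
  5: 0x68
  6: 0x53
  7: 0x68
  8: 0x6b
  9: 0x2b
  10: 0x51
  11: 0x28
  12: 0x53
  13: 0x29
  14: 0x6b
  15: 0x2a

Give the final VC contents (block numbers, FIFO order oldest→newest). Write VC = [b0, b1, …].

VC = [28, 26]

0: 0x6a (blk 26, set 2) → MISS  vc=[]
1: 0x6a (blk 26, set 2) → L1-HIT  vc=[]
2: 0x73 (blk 28, set 0) → MISS  vc=[]
3: 0x6b (blk 26, set 2) → L1-HIT  vc=[]
4: 0x69 (blk 26, set 2) → L1-HIT  vc=[]
5: 0x68 (blk 26, set 2) → L1-HIT  vc=[]
6: 0x53 (blk 20, set 0) → MISS  vc=[28]
7: 0x68 (blk 26, set 2) → L1-HIT  vc=[28]
8: 0x6b (blk 26, set 2) → L1-HIT  vc=[28]
9: 0x2b (blk 10, set 2) → MISS  vc=[28, 26]
10: 0x51 (blk 20, set 0) → L1-HIT  vc=[28, 26]
11: 0x28 (blk 10, set 2) → L1-HIT  vc=[28, 26]
12: 0x53 (blk 20, set 0) → L1-HIT  vc=[28, 26]
13: 0x29 (blk 10, set 2) → L1-HIT  vc=[28, 26]
14: 0x6b (blk 26, set 2) → VC-HIT  vc=[28, 10]
15: 0x2a (blk 10, set 2) → VC-HIT  vc=[28, 26]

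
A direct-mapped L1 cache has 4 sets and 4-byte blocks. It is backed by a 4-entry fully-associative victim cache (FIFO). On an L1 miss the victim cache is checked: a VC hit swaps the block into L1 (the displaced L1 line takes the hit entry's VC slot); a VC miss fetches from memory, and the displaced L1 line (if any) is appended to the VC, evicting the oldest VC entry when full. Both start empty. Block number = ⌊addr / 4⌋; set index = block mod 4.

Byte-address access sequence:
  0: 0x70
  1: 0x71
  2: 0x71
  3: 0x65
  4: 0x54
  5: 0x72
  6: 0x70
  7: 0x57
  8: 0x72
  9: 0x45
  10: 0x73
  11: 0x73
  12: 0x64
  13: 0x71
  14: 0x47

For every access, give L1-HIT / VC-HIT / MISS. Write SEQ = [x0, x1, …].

SEQ = [MISS, L1-HIT, L1-HIT, MISS, MISS, L1-HIT, L1-HIT, L1-HIT, L1-HIT, MISS, L1-HIT, L1-HIT, VC-HIT, L1-HIT, VC-HIT]

#0 0x70→b28/s0 MISS; vc=[]
#1 0x71→b28/s0 L1-HIT; vc=[]
#2 0x71→b28/s0 L1-HIT; vc=[]
#3 0x65→b25/s1 MISS; vc=[]
#4 0x54→b21/s1 MISS; vc=[25]
#5 0x72→b28/s0 L1-HIT; vc=[25]
#6 0x70→b28/s0 L1-HIT; vc=[25]
#7 0x57→b21/s1 L1-HIT; vc=[25]
#8 0x72→b28/s0 L1-HIT; vc=[25]
#9 0x45→b17/s1 MISS; vc=[25,21]
#10 0x73→b28/s0 L1-HIT; vc=[25,21]
#11 0x73→b28/s0 L1-HIT; vc=[25,21]
#12 0x64→b25/s1 VC-HIT; vc=[17,21]
#13 0x71→b28/s0 L1-HIT; vc=[17,21]
#14 0x47→b17/s1 VC-HIT; vc=[25,21]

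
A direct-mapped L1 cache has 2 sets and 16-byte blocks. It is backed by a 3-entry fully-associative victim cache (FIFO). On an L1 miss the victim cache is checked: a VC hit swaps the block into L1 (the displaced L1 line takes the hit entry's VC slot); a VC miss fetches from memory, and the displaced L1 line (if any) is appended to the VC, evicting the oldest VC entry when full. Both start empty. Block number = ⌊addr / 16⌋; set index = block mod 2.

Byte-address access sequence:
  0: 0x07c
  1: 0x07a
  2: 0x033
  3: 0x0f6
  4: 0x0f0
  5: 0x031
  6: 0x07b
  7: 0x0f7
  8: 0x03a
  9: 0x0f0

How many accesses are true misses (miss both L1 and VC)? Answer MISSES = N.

MISSES = 3

0: 0x7c (blk 7, set 1) → MISS  vc=[]
1: 0x7a (blk 7, set 1) → L1-HIT  vc=[]
2: 0x33 (blk 3, set 1) → MISS  vc=[7]
3: 0xf6 (blk 15, set 1) → MISS  vc=[7, 3]
4: 0xf0 (blk 15, set 1) → L1-HIT  vc=[7, 3]
5: 0x31 (blk 3, set 1) → VC-HIT  vc=[7, 15]
6: 0x7b (blk 7, set 1) → VC-HIT  vc=[3, 15]
7: 0xf7 (blk 15, set 1) → VC-HIT  vc=[3, 7]
8: 0x3a (blk 3, set 1) → VC-HIT  vc=[15, 7]
9: 0xf0 (blk 15, set 1) → VC-HIT  vc=[3, 7]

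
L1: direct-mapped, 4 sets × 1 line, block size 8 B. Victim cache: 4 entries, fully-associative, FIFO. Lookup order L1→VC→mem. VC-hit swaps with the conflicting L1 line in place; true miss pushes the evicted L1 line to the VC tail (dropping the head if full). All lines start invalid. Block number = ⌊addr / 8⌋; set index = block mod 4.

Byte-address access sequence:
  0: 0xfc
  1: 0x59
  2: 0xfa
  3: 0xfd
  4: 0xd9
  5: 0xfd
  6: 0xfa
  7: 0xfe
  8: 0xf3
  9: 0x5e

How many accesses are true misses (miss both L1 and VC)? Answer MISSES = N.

0: 0xfc (blk 31, set 3) → MISS  vc=[]
1: 0x59 (blk 11, set 3) → MISS  vc=[31]
2: 0xfa (blk 31, set 3) → VC-HIT  vc=[11]
3: 0xfd (blk 31, set 3) → L1-HIT  vc=[11]
4: 0xd9 (blk 27, set 3) → MISS  vc=[11, 31]
5: 0xfd (blk 31, set 3) → VC-HIT  vc=[11, 27]
6: 0xfa (blk 31, set 3) → L1-HIT  vc=[11, 27]
7: 0xfe (blk 31, set 3) → L1-HIT  vc=[11, 27]
8: 0xf3 (blk 30, set 2) → MISS  vc=[11, 27]
9: 0x5e (blk 11, set 3) → VC-HIT  vc=[31, 27]

MISSES = 4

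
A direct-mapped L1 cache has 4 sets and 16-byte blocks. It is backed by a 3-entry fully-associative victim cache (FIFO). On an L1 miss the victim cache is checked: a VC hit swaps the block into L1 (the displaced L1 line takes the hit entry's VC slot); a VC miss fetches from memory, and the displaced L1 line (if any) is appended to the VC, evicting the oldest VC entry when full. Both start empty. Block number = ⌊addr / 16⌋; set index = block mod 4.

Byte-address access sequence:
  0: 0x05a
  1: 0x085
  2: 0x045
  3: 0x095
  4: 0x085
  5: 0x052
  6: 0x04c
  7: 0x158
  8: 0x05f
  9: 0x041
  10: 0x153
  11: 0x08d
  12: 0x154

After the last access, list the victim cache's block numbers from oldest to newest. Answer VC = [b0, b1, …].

VC = [4, 9, 5]

#0 0x5a→b5/s1 MISS; vc=[]
#1 0x85→b8/s0 MISS; vc=[]
#2 0x45→b4/s0 MISS; vc=[8]
#3 0x95→b9/s1 MISS; vc=[8,5]
#4 0x85→b8/s0 VC-HIT; vc=[4,5]
#5 0x52→b5/s1 VC-HIT; vc=[4,9]
#6 0x4c→b4/s0 VC-HIT; vc=[8,9]
#7 0x158→b21/s1 MISS; vc=[8,9,5]
#8 0x5f→b5/s1 VC-HIT; vc=[8,9,21]
#9 0x41→b4/s0 L1-HIT; vc=[8,9,21]
#10 0x153→b21/s1 VC-HIT; vc=[8,9,5]
#11 0x8d→b8/s0 VC-HIT; vc=[4,9,5]
#12 0x154→b21/s1 L1-HIT; vc=[4,9,5]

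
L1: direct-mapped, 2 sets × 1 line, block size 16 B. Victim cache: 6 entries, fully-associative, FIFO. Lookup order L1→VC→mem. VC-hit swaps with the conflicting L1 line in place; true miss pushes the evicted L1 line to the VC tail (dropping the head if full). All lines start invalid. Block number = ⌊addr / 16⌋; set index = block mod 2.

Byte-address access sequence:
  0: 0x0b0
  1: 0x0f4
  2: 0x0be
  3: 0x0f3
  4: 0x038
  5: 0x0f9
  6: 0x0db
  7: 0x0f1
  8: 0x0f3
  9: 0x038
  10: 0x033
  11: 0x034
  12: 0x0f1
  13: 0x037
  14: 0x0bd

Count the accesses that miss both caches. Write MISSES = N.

#0 0xb0→b11/s1 MISS; vc=[]
#1 0xf4→b15/s1 MISS; vc=[11]
#2 0xbe→b11/s1 VC-HIT; vc=[15]
#3 0xf3→b15/s1 VC-HIT; vc=[11]
#4 0x38→b3/s1 MISS; vc=[11,15]
#5 0xf9→b15/s1 VC-HIT; vc=[11,3]
#6 0xdb→b13/s1 MISS; vc=[11,3,15]
#7 0xf1→b15/s1 VC-HIT; vc=[11,3,13]
#8 0xf3→b15/s1 L1-HIT; vc=[11,3,13]
#9 0x38→b3/s1 VC-HIT; vc=[11,15,13]
#10 0x33→b3/s1 L1-HIT; vc=[11,15,13]
#11 0x34→b3/s1 L1-HIT; vc=[11,15,13]
#12 0xf1→b15/s1 VC-HIT; vc=[11,3,13]
#13 0x37→b3/s1 VC-HIT; vc=[11,15,13]
#14 0xbd→b11/s1 VC-HIT; vc=[3,15,13]

MISSES = 4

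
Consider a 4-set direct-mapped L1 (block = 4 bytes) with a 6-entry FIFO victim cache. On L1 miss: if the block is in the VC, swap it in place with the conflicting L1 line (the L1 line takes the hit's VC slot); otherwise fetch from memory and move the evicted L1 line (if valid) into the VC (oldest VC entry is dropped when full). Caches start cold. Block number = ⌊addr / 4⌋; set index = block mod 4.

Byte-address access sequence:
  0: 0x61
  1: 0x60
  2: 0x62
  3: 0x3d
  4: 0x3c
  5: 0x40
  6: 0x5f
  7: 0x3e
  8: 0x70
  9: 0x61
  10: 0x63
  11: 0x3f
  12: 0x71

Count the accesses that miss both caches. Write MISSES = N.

MISSES = 5

0: 0x61 (blk 24, set 0) → MISS  vc=[]
1: 0x60 (blk 24, set 0) → L1-HIT  vc=[]
2: 0x62 (blk 24, set 0) → L1-HIT  vc=[]
3: 0x3d (blk 15, set 3) → MISS  vc=[]
4: 0x3c (blk 15, set 3) → L1-HIT  vc=[]
5: 0x40 (blk 16, set 0) → MISS  vc=[24]
6: 0x5f (blk 23, set 3) → MISS  vc=[24, 15]
7: 0x3e (blk 15, set 3) → VC-HIT  vc=[24, 23]
8: 0x70 (blk 28, set 0) → MISS  vc=[24, 23, 16]
9: 0x61 (blk 24, set 0) → VC-HIT  vc=[28, 23, 16]
10: 0x63 (blk 24, set 0) → L1-HIT  vc=[28, 23, 16]
11: 0x3f (blk 15, set 3) → L1-HIT  vc=[28, 23, 16]
12: 0x71 (blk 28, set 0) → VC-HIT  vc=[24, 23, 16]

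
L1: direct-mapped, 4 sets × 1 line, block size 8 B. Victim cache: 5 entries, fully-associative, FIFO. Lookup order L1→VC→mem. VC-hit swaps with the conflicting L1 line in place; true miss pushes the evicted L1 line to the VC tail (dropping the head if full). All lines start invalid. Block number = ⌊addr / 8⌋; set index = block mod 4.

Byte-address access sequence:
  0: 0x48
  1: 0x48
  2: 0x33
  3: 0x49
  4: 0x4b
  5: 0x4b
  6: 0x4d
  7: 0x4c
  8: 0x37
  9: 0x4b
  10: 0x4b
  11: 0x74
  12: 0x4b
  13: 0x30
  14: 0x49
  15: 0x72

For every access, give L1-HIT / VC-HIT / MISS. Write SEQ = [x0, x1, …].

0: 0x48 (blk 9, set 1) → MISS  vc=[]
1: 0x48 (blk 9, set 1) → L1-HIT  vc=[]
2: 0x33 (blk 6, set 2) → MISS  vc=[]
3: 0x49 (blk 9, set 1) → L1-HIT  vc=[]
4: 0x4b (blk 9, set 1) → L1-HIT  vc=[]
5: 0x4b (blk 9, set 1) → L1-HIT  vc=[]
6: 0x4d (blk 9, set 1) → L1-HIT  vc=[]
7: 0x4c (blk 9, set 1) → L1-HIT  vc=[]
8: 0x37 (blk 6, set 2) → L1-HIT  vc=[]
9: 0x4b (blk 9, set 1) → L1-HIT  vc=[]
10: 0x4b (blk 9, set 1) → L1-HIT  vc=[]
11: 0x74 (blk 14, set 2) → MISS  vc=[6]
12: 0x4b (blk 9, set 1) → L1-HIT  vc=[6]
13: 0x30 (blk 6, set 2) → VC-HIT  vc=[14]
14: 0x49 (blk 9, set 1) → L1-HIT  vc=[14]
15: 0x72 (blk 14, set 2) → VC-HIT  vc=[6]

SEQ = [MISS, L1-HIT, MISS, L1-HIT, L1-HIT, L1-HIT, L1-HIT, L1-HIT, L1-HIT, L1-HIT, L1-HIT, MISS, L1-HIT, VC-HIT, L1-HIT, VC-HIT]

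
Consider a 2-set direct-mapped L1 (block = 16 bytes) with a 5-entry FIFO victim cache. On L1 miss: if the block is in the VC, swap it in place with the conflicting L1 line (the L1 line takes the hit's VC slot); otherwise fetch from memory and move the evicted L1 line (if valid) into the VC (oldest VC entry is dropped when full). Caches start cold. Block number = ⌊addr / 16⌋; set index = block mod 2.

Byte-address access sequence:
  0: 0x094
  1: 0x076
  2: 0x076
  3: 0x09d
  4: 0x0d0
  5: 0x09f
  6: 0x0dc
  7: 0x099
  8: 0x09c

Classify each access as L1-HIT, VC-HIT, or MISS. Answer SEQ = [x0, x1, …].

SEQ = [MISS, MISS, L1-HIT, VC-HIT, MISS, VC-HIT, VC-HIT, VC-HIT, L1-HIT]

#0 0x94→b9/s1 MISS; vc=[]
#1 0x76→b7/s1 MISS; vc=[9]
#2 0x76→b7/s1 L1-HIT; vc=[9]
#3 0x9d→b9/s1 VC-HIT; vc=[7]
#4 0xd0→b13/s1 MISS; vc=[7,9]
#5 0x9f→b9/s1 VC-HIT; vc=[7,13]
#6 0xdc→b13/s1 VC-HIT; vc=[7,9]
#7 0x99→b9/s1 VC-HIT; vc=[7,13]
#8 0x9c→b9/s1 L1-HIT; vc=[7,13]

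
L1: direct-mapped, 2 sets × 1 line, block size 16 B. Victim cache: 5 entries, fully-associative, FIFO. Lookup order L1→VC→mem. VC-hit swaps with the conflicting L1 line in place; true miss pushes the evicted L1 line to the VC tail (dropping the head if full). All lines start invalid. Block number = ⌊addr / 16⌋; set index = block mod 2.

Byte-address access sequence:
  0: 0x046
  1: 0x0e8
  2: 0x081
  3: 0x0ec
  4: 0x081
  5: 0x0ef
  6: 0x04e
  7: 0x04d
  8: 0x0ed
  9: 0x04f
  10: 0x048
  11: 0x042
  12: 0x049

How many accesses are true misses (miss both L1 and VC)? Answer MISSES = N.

0: 0x46 (blk 4, set 0) → MISS  vc=[]
1: 0xe8 (blk 14, set 0) → MISS  vc=[4]
2: 0x81 (blk 8, set 0) → MISS  vc=[4, 14]
3: 0xec (blk 14, set 0) → VC-HIT  vc=[4, 8]
4: 0x81 (blk 8, set 0) → VC-HIT  vc=[4, 14]
5: 0xef (blk 14, set 0) → VC-HIT  vc=[4, 8]
6: 0x4e (blk 4, set 0) → VC-HIT  vc=[14, 8]
7: 0x4d (blk 4, set 0) → L1-HIT  vc=[14, 8]
8: 0xed (blk 14, set 0) → VC-HIT  vc=[4, 8]
9: 0x4f (blk 4, set 0) → VC-HIT  vc=[14, 8]
10: 0x48 (blk 4, set 0) → L1-HIT  vc=[14, 8]
11: 0x42 (blk 4, set 0) → L1-HIT  vc=[14, 8]
12: 0x49 (blk 4, set 0) → L1-HIT  vc=[14, 8]

MISSES = 3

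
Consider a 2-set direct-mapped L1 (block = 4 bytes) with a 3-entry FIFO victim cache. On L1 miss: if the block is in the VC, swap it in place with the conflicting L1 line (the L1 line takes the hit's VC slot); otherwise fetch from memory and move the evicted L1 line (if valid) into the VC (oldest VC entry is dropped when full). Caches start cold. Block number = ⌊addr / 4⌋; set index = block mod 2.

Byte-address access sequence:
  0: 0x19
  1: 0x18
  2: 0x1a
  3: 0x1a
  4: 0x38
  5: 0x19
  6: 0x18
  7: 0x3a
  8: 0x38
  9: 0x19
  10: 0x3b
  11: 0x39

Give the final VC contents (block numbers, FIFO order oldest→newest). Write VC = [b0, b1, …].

VC = [6]

0: 0x19 (blk 6, set 0) → MISS  vc=[]
1: 0x18 (blk 6, set 0) → L1-HIT  vc=[]
2: 0x1a (blk 6, set 0) → L1-HIT  vc=[]
3: 0x1a (blk 6, set 0) → L1-HIT  vc=[]
4: 0x38 (blk 14, set 0) → MISS  vc=[6]
5: 0x19 (blk 6, set 0) → VC-HIT  vc=[14]
6: 0x18 (blk 6, set 0) → L1-HIT  vc=[14]
7: 0x3a (blk 14, set 0) → VC-HIT  vc=[6]
8: 0x38 (blk 14, set 0) → L1-HIT  vc=[6]
9: 0x19 (blk 6, set 0) → VC-HIT  vc=[14]
10: 0x3b (blk 14, set 0) → VC-HIT  vc=[6]
11: 0x39 (blk 14, set 0) → L1-HIT  vc=[6]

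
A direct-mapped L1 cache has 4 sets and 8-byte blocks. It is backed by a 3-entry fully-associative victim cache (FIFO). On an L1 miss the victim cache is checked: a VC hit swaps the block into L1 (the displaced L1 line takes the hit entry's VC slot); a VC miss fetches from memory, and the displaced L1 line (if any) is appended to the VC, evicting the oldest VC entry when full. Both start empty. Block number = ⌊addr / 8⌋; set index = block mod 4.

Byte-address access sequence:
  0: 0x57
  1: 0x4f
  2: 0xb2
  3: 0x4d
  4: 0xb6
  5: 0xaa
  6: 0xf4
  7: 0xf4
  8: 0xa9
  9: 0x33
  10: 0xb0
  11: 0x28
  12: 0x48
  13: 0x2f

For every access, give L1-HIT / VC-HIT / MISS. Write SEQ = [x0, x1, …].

SEQ = [MISS, MISS, MISS, L1-HIT, L1-HIT, MISS, MISS, L1-HIT, L1-HIT, MISS, VC-HIT, MISS, MISS, VC-HIT]

  [0] addr=0x57 blk=10 s=2: MISS | VC []
  [1] addr=0x4f blk=9 s=1: MISS | VC []
  [2] addr=0xb2 blk=22 s=2: MISS | VC [10]
  [3] addr=0x4d blk=9 s=1: L1-HIT | VC [10]
  [4] addr=0xb6 blk=22 s=2: L1-HIT | VC [10]
  [5] addr=0xaa blk=21 s=1: MISS | VC [10, 9]
  [6] addr=0xf4 blk=30 s=2: MISS | VC [10, 9, 22]
  [7] addr=0xf4 blk=30 s=2: L1-HIT | VC [10, 9, 22]
  [8] addr=0xa9 blk=21 s=1: L1-HIT | VC [10, 9, 22]
  [9] addr=0x33 blk=6 s=2: MISS | VC [9, 22, 30]
  [10] addr=0xb0 blk=22 s=2: VC-HIT | VC [9, 6, 30]
  [11] addr=0x28 blk=5 s=1: MISS | VC [6, 30, 21]
  [12] addr=0x48 blk=9 s=1: MISS | VC [30, 21, 5]
  [13] addr=0x2f blk=5 s=1: VC-HIT | VC [30, 21, 9]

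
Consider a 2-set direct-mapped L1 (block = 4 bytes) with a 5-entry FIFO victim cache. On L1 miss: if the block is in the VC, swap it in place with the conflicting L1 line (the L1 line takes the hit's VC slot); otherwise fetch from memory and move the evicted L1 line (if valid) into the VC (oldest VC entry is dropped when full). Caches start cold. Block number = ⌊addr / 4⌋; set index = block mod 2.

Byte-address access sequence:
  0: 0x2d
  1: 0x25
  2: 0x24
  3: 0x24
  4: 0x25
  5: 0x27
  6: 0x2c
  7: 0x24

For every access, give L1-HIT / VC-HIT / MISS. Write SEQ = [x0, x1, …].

#0 0x2d→b11/s1 MISS; vc=[]
#1 0x25→b9/s1 MISS; vc=[11]
#2 0x24→b9/s1 L1-HIT; vc=[11]
#3 0x24→b9/s1 L1-HIT; vc=[11]
#4 0x25→b9/s1 L1-HIT; vc=[11]
#5 0x27→b9/s1 L1-HIT; vc=[11]
#6 0x2c→b11/s1 VC-HIT; vc=[9]
#7 0x24→b9/s1 VC-HIT; vc=[11]

SEQ = [MISS, MISS, L1-HIT, L1-HIT, L1-HIT, L1-HIT, VC-HIT, VC-HIT]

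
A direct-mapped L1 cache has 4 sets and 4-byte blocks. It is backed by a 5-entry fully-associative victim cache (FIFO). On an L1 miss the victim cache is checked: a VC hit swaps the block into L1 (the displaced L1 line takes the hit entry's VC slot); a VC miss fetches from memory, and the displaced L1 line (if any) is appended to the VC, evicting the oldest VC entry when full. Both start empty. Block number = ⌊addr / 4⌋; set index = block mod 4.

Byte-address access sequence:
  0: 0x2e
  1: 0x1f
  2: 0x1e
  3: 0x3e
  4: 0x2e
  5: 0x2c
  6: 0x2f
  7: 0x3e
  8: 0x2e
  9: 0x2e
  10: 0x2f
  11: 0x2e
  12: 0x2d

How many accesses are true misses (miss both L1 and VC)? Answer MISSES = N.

  [0] addr=0x2e blk=11 s=3: MISS | VC []
  [1] addr=0x1f blk=7 s=3: MISS | VC [11]
  [2] addr=0x1e blk=7 s=3: L1-HIT | VC [11]
  [3] addr=0x3e blk=15 s=3: MISS | VC [11, 7]
  [4] addr=0x2e blk=11 s=3: VC-HIT | VC [15, 7]
  [5] addr=0x2c blk=11 s=3: L1-HIT | VC [15, 7]
  [6] addr=0x2f blk=11 s=3: L1-HIT | VC [15, 7]
  [7] addr=0x3e blk=15 s=3: VC-HIT | VC [11, 7]
  [8] addr=0x2e blk=11 s=3: VC-HIT | VC [15, 7]
  [9] addr=0x2e blk=11 s=3: L1-HIT | VC [15, 7]
  [10] addr=0x2f blk=11 s=3: L1-HIT | VC [15, 7]
  [11] addr=0x2e blk=11 s=3: L1-HIT | VC [15, 7]
  [12] addr=0x2d blk=11 s=3: L1-HIT | VC [15, 7]

MISSES = 3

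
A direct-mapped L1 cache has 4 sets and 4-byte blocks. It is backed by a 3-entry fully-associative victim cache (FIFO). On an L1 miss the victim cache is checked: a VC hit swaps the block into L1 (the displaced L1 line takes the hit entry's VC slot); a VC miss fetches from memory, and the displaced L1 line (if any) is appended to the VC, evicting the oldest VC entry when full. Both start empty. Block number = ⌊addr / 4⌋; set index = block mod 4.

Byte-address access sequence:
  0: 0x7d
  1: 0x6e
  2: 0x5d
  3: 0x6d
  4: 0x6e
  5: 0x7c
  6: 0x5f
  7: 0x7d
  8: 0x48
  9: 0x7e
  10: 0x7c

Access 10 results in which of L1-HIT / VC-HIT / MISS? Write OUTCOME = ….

OUTCOME = L1-HIT

  [0] addr=0x7d blk=31 s=3: MISS | VC []
  [1] addr=0x6e blk=27 s=3: MISS | VC [31]
  [2] addr=0x5d blk=23 s=3: MISS | VC [31, 27]
  [3] addr=0x6d blk=27 s=3: VC-HIT | VC [31, 23]
  [4] addr=0x6e blk=27 s=3: L1-HIT | VC [31, 23]
  [5] addr=0x7c blk=31 s=3: VC-HIT | VC [27, 23]
  [6] addr=0x5f blk=23 s=3: VC-HIT | VC [27, 31]
  [7] addr=0x7d blk=31 s=3: VC-HIT | VC [27, 23]
  [8] addr=0x48 blk=18 s=2: MISS | VC [27, 23]
  [9] addr=0x7e blk=31 s=3: L1-HIT | VC [27, 23]
  [10] addr=0x7c blk=31 s=3: L1-HIT | VC [27, 23]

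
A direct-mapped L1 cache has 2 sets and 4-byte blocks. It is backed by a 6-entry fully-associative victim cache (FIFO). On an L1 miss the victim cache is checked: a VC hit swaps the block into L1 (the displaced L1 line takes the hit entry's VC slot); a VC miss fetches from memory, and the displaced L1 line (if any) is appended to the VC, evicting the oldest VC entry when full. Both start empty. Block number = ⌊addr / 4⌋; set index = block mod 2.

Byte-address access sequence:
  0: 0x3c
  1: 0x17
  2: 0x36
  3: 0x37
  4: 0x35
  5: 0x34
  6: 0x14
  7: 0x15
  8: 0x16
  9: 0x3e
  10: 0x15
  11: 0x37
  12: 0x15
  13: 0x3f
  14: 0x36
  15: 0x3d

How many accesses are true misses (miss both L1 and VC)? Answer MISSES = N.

#0 0x3c→b15/s1 MISS; vc=[]
#1 0x17→b5/s1 MISS; vc=[15]
#2 0x36→b13/s1 MISS; vc=[15,5]
#3 0x37→b13/s1 L1-HIT; vc=[15,5]
#4 0x35→b13/s1 L1-HIT; vc=[15,5]
#5 0x34→b13/s1 L1-HIT; vc=[15,5]
#6 0x14→b5/s1 VC-HIT; vc=[15,13]
#7 0x15→b5/s1 L1-HIT; vc=[15,13]
#8 0x16→b5/s1 L1-HIT; vc=[15,13]
#9 0x3e→b15/s1 VC-HIT; vc=[5,13]
#10 0x15→b5/s1 VC-HIT; vc=[15,13]
#11 0x37→b13/s1 VC-HIT; vc=[15,5]
#12 0x15→b5/s1 VC-HIT; vc=[15,13]
#13 0x3f→b15/s1 VC-HIT; vc=[5,13]
#14 0x36→b13/s1 VC-HIT; vc=[5,15]
#15 0x3d→b15/s1 VC-HIT; vc=[5,13]

MISSES = 3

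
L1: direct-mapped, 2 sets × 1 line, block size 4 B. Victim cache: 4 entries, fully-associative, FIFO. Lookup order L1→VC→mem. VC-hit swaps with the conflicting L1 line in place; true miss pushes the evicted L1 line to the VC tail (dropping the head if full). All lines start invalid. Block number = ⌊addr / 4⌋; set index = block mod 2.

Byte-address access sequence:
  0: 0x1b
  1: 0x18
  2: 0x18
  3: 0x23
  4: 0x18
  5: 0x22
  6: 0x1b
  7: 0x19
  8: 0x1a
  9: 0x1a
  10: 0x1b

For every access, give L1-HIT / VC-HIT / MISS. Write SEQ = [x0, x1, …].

SEQ = [MISS, L1-HIT, L1-HIT, MISS, VC-HIT, VC-HIT, VC-HIT, L1-HIT, L1-HIT, L1-HIT, L1-HIT]

#0 0x1b→b6/s0 MISS; vc=[]
#1 0x18→b6/s0 L1-HIT; vc=[]
#2 0x18→b6/s0 L1-HIT; vc=[]
#3 0x23→b8/s0 MISS; vc=[6]
#4 0x18→b6/s0 VC-HIT; vc=[8]
#5 0x22→b8/s0 VC-HIT; vc=[6]
#6 0x1b→b6/s0 VC-HIT; vc=[8]
#7 0x19→b6/s0 L1-HIT; vc=[8]
#8 0x1a→b6/s0 L1-HIT; vc=[8]
#9 0x1a→b6/s0 L1-HIT; vc=[8]
#10 0x1b→b6/s0 L1-HIT; vc=[8]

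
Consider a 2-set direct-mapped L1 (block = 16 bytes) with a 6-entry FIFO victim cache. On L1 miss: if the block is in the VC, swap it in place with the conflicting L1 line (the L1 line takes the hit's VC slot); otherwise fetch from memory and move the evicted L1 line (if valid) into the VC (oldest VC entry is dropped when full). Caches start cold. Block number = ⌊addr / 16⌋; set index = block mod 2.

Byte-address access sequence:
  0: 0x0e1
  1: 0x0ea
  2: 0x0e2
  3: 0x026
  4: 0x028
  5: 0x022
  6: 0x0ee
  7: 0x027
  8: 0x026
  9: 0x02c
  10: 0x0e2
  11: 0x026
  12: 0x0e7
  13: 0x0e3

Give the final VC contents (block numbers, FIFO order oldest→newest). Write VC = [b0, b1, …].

  [0] addr=0xe1 blk=14 s=0: MISS | VC []
  [1] addr=0xea blk=14 s=0: L1-HIT | VC []
  [2] addr=0xe2 blk=14 s=0: L1-HIT | VC []
  [3] addr=0x26 blk=2 s=0: MISS | VC [14]
  [4] addr=0x28 blk=2 s=0: L1-HIT | VC [14]
  [5] addr=0x22 blk=2 s=0: L1-HIT | VC [14]
  [6] addr=0xee blk=14 s=0: VC-HIT | VC [2]
  [7] addr=0x27 blk=2 s=0: VC-HIT | VC [14]
  [8] addr=0x26 blk=2 s=0: L1-HIT | VC [14]
  [9] addr=0x2c blk=2 s=0: L1-HIT | VC [14]
  [10] addr=0xe2 blk=14 s=0: VC-HIT | VC [2]
  [11] addr=0x26 blk=2 s=0: VC-HIT | VC [14]
  [12] addr=0xe7 blk=14 s=0: VC-HIT | VC [2]
  [13] addr=0xe3 blk=14 s=0: L1-HIT | VC [2]

VC = [2]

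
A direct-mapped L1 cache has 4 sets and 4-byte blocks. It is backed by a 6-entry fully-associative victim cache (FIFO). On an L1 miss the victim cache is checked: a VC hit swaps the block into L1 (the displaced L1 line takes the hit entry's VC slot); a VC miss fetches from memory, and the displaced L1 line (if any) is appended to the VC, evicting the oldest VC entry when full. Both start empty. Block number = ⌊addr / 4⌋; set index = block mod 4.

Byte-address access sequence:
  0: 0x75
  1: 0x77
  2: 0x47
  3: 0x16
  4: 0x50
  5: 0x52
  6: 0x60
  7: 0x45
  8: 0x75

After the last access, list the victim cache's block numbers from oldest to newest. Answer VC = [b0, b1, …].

  [0] addr=0x75 blk=29 s=1: MISS | VC []
  [1] addr=0x77 blk=29 s=1: L1-HIT | VC []
  [2] addr=0x47 blk=17 s=1: MISS | VC [29]
  [3] addr=0x16 blk=5 s=1: MISS | VC [29, 17]
  [4] addr=0x50 blk=20 s=0: MISS | VC [29, 17]
  [5] addr=0x52 blk=20 s=0: L1-HIT | VC [29, 17]
  [6] addr=0x60 blk=24 s=0: MISS | VC [29, 17, 20]
  [7] addr=0x45 blk=17 s=1: VC-HIT | VC [29, 5, 20]
  [8] addr=0x75 blk=29 s=1: VC-HIT | VC [17, 5, 20]

VC = [17, 5, 20]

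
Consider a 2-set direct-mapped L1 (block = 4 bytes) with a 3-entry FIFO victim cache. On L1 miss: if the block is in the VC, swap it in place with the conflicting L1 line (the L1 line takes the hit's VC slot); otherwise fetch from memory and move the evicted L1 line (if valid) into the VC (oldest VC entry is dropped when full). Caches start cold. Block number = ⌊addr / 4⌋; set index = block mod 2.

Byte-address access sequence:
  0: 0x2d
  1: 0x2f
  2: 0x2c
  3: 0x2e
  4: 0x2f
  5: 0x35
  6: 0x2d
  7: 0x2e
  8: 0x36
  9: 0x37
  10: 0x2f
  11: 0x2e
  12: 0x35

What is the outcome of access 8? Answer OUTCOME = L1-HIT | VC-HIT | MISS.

OUTCOME = VC-HIT

  [0] addr=0x2d blk=11 s=1: MISS | VC []
  [1] addr=0x2f blk=11 s=1: L1-HIT | VC []
  [2] addr=0x2c blk=11 s=1: L1-HIT | VC []
  [3] addr=0x2e blk=11 s=1: L1-HIT | VC []
  [4] addr=0x2f blk=11 s=1: L1-HIT | VC []
  [5] addr=0x35 blk=13 s=1: MISS | VC [11]
  [6] addr=0x2d blk=11 s=1: VC-HIT | VC [13]
  [7] addr=0x2e blk=11 s=1: L1-HIT | VC [13]
  [8] addr=0x36 blk=13 s=1: VC-HIT | VC [11]
  [9] addr=0x37 blk=13 s=1: L1-HIT | VC [11]
  [10] addr=0x2f blk=11 s=1: VC-HIT | VC [13]
  [11] addr=0x2e blk=11 s=1: L1-HIT | VC [13]
  [12] addr=0x35 blk=13 s=1: VC-HIT | VC [11]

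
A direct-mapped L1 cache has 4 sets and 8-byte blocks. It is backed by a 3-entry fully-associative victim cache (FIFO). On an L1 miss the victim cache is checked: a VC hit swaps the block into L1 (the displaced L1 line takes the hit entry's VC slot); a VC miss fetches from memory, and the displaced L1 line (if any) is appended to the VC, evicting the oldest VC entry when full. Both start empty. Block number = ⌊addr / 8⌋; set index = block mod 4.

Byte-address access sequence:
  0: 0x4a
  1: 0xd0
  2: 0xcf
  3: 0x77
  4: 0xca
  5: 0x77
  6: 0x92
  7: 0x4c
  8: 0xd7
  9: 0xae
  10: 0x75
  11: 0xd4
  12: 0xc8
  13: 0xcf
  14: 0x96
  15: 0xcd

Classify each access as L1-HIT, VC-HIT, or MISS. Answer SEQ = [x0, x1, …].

SEQ = [MISS, MISS, MISS, MISS, L1-HIT, L1-HIT, MISS, VC-HIT, VC-HIT, MISS, VC-HIT, VC-HIT, MISS, L1-HIT, MISS, L1-HIT]

  [0] addr=0x4a blk=9 s=1: MISS | VC []
  [1] addr=0xd0 blk=26 s=2: MISS | VC []
  [2] addr=0xcf blk=25 s=1: MISS | VC [9]
  [3] addr=0x77 blk=14 s=2: MISS | VC [9, 26]
  [4] addr=0xca blk=25 s=1: L1-HIT | VC [9, 26]
  [5] addr=0x77 blk=14 s=2: L1-HIT | VC [9, 26]
  [6] addr=0x92 blk=18 s=2: MISS | VC [9, 26, 14]
  [7] addr=0x4c blk=9 s=1: VC-HIT | VC [25, 26, 14]
  [8] addr=0xd7 blk=26 s=2: VC-HIT | VC [25, 18, 14]
  [9] addr=0xae blk=21 s=1: MISS | VC [18, 14, 9]
  [10] addr=0x75 blk=14 s=2: VC-HIT | VC [18, 26, 9]
  [11] addr=0xd4 blk=26 s=2: VC-HIT | VC [18, 14, 9]
  [12] addr=0xc8 blk=25 s=1: MISS | VC [14, 9, 21]
  [13] addr=0xcf blk=25 s=1: L1-HIT | VC [14, 9, 21]
  [14] addr=0x96 blk=18 s=2: MISS | VC [9, 21, 26]
  [15] addr=0xcd blk=25 s=1: L1-HIT | VC [9, 21, 26]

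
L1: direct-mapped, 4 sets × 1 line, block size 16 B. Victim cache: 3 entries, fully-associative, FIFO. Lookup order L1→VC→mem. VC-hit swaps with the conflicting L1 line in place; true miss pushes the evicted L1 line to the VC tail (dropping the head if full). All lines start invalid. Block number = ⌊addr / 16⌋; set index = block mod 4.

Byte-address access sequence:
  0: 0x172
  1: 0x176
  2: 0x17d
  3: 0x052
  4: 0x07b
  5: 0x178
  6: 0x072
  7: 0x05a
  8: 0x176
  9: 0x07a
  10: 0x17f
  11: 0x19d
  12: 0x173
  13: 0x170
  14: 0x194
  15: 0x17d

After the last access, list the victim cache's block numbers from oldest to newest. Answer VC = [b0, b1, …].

  [0] addr=0x172 blk=23 s=3: MISS | VC []
  [1] addr=0x176 blk=23 s=3: L1-HIT | VC []
  [2] addr=0x17d blk=23 s=3: L1-HIT | VC []
  [3] addr=0x52 blk=5 s=1: MISS | VC []
  [4] addr=0x7b blk=7 s=3: MISS | VC [23]
  [5] addr=0x178 blk=23 s=3: VC-HIT | VC [7]
  [6] addr=0x72 blk=7 s=3: VC-HIT | VC [23]
  [7] addr=0x5a blk=5 s=1: L1-HIT | VC [23]
  [8] addr=0x176 blk=23 s=3: VC-HIT | VC [7]
  [9] addr=0x7a blk=7 s=3: VC-HIT | VC [23]
  [10] addr=0x17f blk=23 s=3: VC-HIT | VC [7]
  [11] addr=0x19d blk=25 s=1: MISS | VC [7, 5]
  [12] addr=0x173 blk=23 s=3: L1-HIT | VC [7, 5]
  [13] addr=0x170 blk=23 s=3: L1-HIT | VC [7, 5]
  [14] addr=0x194 blk=25 s=1: L1-HIT | VC [7, 5]
  [15] addr=0x17d blk=23 s=3: L1-HIT | VC [7, 5]

VC = [7, 5]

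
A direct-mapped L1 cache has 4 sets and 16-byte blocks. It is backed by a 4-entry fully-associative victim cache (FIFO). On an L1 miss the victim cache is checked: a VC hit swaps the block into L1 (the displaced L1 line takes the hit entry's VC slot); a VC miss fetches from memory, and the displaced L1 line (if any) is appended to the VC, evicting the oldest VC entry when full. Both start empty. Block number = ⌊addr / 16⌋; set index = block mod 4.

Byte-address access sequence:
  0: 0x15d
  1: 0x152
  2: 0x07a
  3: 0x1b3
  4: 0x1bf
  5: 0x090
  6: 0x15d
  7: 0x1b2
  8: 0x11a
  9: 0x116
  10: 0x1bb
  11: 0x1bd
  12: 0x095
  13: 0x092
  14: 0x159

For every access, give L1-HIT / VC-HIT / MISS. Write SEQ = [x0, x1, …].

0: 0x15d (blk 21, set 1) → MISS  vc=[]
1: 0x152 (blk 21, set 1) → L1-HIT  vc=[]
2: 0x7a (blk 7, set 3) → MISS  vc=[]
3: 0x1b3 (blk 27, set 3) → MISS  vc=[7]
4: 0x1bf (blk 27, set 3) → L1-HIT  vc=[7]
5: 0x90 (blk 9, set 1) → MISS  vc=[7, 21]
6: 0x15d (blk 21, set 1) → VC-HIT  vc=[7, 9]
7: 0x1b2 (blk 27, set 3) → L1-HIT  vc=[7, 9]
8: 0x11a (blk 17, set 1) → MISS  vc=[7, 9, 21]
9: 0x116 (blk 17, set 1) → L1-HIT  vc=[7, 9, 21]
10: 0x1bb (blk 27, set 3) → L1-HIT  vc=[7, 9, 21]
11: 0x1bd (blk 27, set 3) → L1-HIT  vc=[7, 9, 21]
12: 0x95 (blk 9, set 1) → VC-HIT  vc=[7, 17, 21]
13: 0x92 (blk 9, set 1) → L1-HIT  vc=[7, 17, 21]
14: 0x159 (blk 21, set 1) → VC-HIT  vc=[7, 17, 9]

SEQ = [MISS, L1-HIT, MISS, MISS, L1-HIT, MISS, VC-HIT, L1-HIT, MISS, L1-HIT, L1-HIT, L1-HIT, VC-HIT, L1-HIT, VC-HIT]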